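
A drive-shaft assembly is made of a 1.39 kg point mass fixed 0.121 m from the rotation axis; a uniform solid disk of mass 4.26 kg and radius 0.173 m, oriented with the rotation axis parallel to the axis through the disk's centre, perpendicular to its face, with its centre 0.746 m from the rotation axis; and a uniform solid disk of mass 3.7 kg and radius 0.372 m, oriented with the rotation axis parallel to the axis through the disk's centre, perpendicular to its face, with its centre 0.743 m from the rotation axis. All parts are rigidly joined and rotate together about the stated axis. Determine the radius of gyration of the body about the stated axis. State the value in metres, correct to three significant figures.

0.713

Point mass: I_cm = 0; centre at d = 0.121 m, so I = I_cm + Md² gives I = 0 + (1.39)(0.121)² = 0.020351 kg m^2.
Solid disk: I_cm = (1/2)MR² = (1/2)(4.26)(0.173)² = 0.063749 kg m^2; centre at d = 0.746 m, so I = I_cm + Md² gives I = 0.063749 + (4.26)(0.746)² = 2.4345 kg m^2.
Solid disk: I_cm = (1/2)MR² = (1/2)(3.7)(0.372)² = 0.25601 kg m^2; centre at d = 0.743 m, so I = I_cm + Md² gives I = 0.25601 + (3.7)(0.743)² = 2.2986 kg m^2.
Total I = 4.7534 kg m^2; total mass M = 9.35 kg.
k = √(I/M) = √(4.7534/9.35) = 0.71301 m.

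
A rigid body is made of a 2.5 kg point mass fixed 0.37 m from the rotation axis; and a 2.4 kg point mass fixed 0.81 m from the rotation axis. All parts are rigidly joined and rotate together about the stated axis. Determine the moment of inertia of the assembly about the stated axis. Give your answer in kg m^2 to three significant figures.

Point mass: I_cm = 0; centre at d = 0.37 m, so I = I_cm + Md² gives I = 0 + (2.5)(0.37)² = 0.34225 kg m^2.
Point mass: I_cm = 0; centre at d = 0.81 m, so I = I_cm + Md² gives I = 0 + (2.4)(0.81)² = 1.5746 kg m^2.
Total I = 0.34225 + 1.5746 = 1.9169 kg m^2.

1.92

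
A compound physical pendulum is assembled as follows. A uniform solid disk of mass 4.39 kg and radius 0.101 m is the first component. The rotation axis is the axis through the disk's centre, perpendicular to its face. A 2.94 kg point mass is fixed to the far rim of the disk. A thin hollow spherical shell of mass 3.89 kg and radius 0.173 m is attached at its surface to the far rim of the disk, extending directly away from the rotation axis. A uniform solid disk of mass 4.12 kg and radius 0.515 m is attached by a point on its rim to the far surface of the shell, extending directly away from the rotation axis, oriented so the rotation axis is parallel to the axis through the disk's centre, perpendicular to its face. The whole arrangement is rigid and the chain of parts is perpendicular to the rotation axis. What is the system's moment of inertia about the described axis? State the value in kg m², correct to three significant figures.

Solid disk: I_cm = (1/2)MR² = (1/2)(4.39)(0.101)² = 0.022391 kg m²; axis through the centre, so I = 0.022391 kg m².
Point mass: I_cm = 0; centre at d = 0.101 m, so I = I_cm + Md² gives I = 0 + (2.94)(0.101)² = 0.029991 kg m².
Spherical shell: I_cm = (2/3)MR² = (2/3)(3.89)(0.173)² = 0.077616 kg m²; centre at d = 0.101 + 0.173 = 0.274 m, so I = I_cm + Md² gives I = 0.077616 + (3.89)(0.274)² = 0.36966 kg m².
Solid disk: I_cm = (1/2)MR² = (1/2)(4.12)(0.515)² = 0.54636 kg m²; centre at d = 0.101 + 0.173 + 0.173 + 0.515 = 0.962 m, so I = I_cm + Md² gives I = 0.54636 + (4.12)(0.962)² = 4.3592 kg m².
Total I = 0.022391 + 0.029991 + 0.36966 + 4.3592 = 4.7812 kg m².

4.78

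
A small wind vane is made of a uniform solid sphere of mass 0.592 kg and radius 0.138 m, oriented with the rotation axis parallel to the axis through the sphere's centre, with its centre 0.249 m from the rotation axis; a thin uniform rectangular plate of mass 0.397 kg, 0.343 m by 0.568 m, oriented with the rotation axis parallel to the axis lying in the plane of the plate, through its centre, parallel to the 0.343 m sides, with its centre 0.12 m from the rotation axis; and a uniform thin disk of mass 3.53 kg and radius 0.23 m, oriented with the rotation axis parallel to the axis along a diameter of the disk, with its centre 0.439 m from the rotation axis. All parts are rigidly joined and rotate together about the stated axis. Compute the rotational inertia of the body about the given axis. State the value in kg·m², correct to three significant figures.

0.785

Solid sphere: I_cm = (2/5)MR² = (2/5)(0.592)(0.138)² = 0.0045096 kg·m²; centre at d = 0.249 m, so the parallel axis theorem gives I = 0.0045096 + (0.592)(0.249)² = 0.041214 kg·m².
Rectangular plate: I_cm = (1/12)Mb² = (1/12)(0.397)(0.568)² = 0.010673 kg·m²; centre at d = 0.12 m, so the parallel axis theorem gives I = 0.010673 + (0.397)(0.12)² = 0.01639 kg·m².
Thin disk: I_cm = (1/4)MR² = (1/4)(3.53)(0.23)² = 0.046684 kg·m²; centre at d = 0.439 m, so the parallel axis theorem gives I = 0.046684 + (3.53)(0.439)² = 0.72699 kg·m².
Total I = 0.041214 + 0.01639 + 0.72699 = 0.78459 kg·m².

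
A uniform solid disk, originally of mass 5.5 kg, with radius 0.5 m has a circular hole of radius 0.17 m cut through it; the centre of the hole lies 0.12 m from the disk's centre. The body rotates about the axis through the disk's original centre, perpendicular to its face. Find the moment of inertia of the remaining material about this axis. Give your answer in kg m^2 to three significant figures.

0.669

Unpierced body about its centre: I₀ = (1/2)MR² = (1/2)(5.5)(0.5)² = 0.6875 kg m^2.
The removed disk has mass m = M·(r/R)² = (5.5)(0.17/0.5)² = 0.6358 kg (same uniform areal density).
Its moment of inertia about the rotation axis (parallel-axis theorem): I_hole = (1/2)mr² + md² = (1/2)(0.6358)(0.17)² + (0.6358)(0.12)² = 0.018343 kg m^2.
Treating the hole as negative mass, I = I₀ − I_hole = 0.6875 − 0.018343 = 0.66916 kg m^2.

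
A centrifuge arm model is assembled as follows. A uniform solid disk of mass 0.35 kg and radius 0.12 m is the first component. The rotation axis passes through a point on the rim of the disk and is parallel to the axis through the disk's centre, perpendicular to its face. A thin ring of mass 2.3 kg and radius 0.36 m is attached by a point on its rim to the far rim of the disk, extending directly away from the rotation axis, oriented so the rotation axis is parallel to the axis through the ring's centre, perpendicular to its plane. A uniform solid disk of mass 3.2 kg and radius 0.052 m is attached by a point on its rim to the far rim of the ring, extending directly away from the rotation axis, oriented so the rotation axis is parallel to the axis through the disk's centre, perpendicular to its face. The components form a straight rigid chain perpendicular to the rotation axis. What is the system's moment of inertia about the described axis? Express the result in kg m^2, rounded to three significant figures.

Solid disk: I_cm = (1/2)MR² = (1/2)(0.35)(0.12)² = 0.00252 kg m^2; centre at d = 0.12 m, so I = I_cm + Md² gives I = 0.00252 + (0.35)(0.12)² = 0.00756 kg m^2.
Thin ring: I_cm = MR² = (2.3)(0.36)² = 0.29808 kg m^2; centre at d = 0.12 + 0.12 + 0.36 = 0.6 m, so I = I_cm + Md² gives I = 0.29808 + (2.3)(0.6)² = 1.1261 kg m^2.
Solid disk: I_cm = (1/2)MR² = (1/2)(3.2)(0.052)² = 0.0043264 kg m^2; centre at d = 0.12 + 0.12 + 0.36 + 0.36 + 0.052 = 1.012 m, so I = I_cm + Md² gives I = 0.0043264 + (3.2)(1.012)² = 3.2816 kg m^2.
Total I = 0.00756 + 1.1261 + 3.2816 = 4.4152 kg m^2.

4.42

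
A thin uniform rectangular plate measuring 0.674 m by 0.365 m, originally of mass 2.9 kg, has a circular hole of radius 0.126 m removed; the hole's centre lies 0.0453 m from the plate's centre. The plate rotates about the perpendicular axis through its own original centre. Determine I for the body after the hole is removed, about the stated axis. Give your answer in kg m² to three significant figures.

0.136

Unpierced body about its centre: I₀ = (1/12)M(a²+b²) = (1/12)(2.9)[(0.674)² + (0.365)²] = 0.14198 kg m².
The removed disk has mass m = M·πr²/(ab) = (2.9)·π(0.126)²/(0.674·0.365) = 0.58794 kg (same uniform areal density).
Its moment of inertia about the rotation axis (parallel-axis theorem): I_hole = (1/2)mr² + md² = (1/2)(0.58794)(0.126)² + (0.58794)(0.0453)² = 0.0058736 kg m².
Treating the hole as negative mass, I = I₀ − I_hole = 0.14198 − 0.0058736 = 0.13611 kg m².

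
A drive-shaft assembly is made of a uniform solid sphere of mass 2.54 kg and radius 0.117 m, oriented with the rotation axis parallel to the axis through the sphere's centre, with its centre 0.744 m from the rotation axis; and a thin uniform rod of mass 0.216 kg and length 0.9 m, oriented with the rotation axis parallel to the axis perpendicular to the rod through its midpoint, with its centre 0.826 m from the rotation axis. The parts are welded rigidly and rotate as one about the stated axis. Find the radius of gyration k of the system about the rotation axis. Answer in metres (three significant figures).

Solid sphere: I_cm = (2/5)MR² = (2/5)(2.54)(0.117)² = 0.013908 kg m^2; centre at d = 0.744 m, so I = I_cm + Md² gives I = 0.013908 + (2.54)(0.744)² = 1.4199 kg m^2.
Thin rod: I_cm = (1/12)ML² = (1/12)(0.216)(0.9)² = 0.01458 kg m^2; centre at d = 0.826 m, so I = I_cm + Md² gives I = 0.01458 + (0.216)(0.826)² = 0.16195 kg m^2.
Total I = 1.5818 kg m^2; total mass M = 2.756 kg.
k = √(I/M) = √(1.5818/2.756) = 0.7576 m.

0.758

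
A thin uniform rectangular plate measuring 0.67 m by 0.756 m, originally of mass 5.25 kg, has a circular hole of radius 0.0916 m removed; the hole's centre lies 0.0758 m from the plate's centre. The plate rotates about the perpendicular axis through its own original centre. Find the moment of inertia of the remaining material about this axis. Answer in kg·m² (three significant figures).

0.444

Unpierced body about its centre: I₀ = (1/12)M(a²+b²) = (1/12)(5.25)[(0.67)² + (0.756)²] = 0.44644 kg·m².
The removed disk has mass m = M·πr²/(ab) = (5.25)·π(0.0916)²/(0.67·0.756) = 0.27321 kg (same uniform areal density).
Its moment of inertia about the rotation axis (parallel-axis theorem): I_hole = (1/2)mr² + md² = (1/2)(0.27321)(0.0916)² + (0.27321)(0.0758)² = 0.002716 kg·m².
Treating the hole as negative mass, I = I₀ − I_hole = 0.44644 − 0.002716 = 0.44372 kg·m².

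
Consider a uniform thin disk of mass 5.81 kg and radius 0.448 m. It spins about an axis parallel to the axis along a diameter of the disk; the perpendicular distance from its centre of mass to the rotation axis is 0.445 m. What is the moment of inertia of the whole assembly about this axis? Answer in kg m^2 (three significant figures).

1.44

I_cm = (1/4)MR² = (1/4)(5.81)(0.448)² = 0.29152 kg m^2; centre at d = 0.445 m, so the parallel axis theorem gives I = 0.29152 + (5.81)(0.445)² = 1.442 kg m^2.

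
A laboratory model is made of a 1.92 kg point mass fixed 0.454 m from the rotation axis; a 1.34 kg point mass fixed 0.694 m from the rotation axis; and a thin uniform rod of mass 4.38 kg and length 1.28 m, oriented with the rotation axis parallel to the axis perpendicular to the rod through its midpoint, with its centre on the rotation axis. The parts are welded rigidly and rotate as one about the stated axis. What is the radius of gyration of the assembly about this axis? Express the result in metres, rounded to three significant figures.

Point mass: I_cm = 0; centre at d = 0.454 m, so the parallel axis theorem gives I = 0 + (1.92)(0.454)² = 0.39574 kg·m².
Point mass: I_cm = 0; centre at d = 0.694 m, so the parallel axis theorem gives I = 0 + (1.34)(0.694)² = 0.64539 kg·m².
Thin rod: I_cm = (1/12)ML² = (1/12)(4.38)(1.28)² = 0.59802 kg·m²; axis through the centre, so I = 0.59802 kg·m².
Total I = 1.6392 kg·m²; total mass M = 7.64 kg.
k = √(I/M) = √(1.6392/7.64) = 0.46319 m.

0.463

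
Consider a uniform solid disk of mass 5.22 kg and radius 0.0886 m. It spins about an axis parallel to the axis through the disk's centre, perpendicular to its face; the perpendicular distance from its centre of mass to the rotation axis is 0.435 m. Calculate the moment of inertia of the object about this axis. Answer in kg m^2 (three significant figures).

I_cm = (1/2)MR² = (1/2)(5.22)(0.0886)² = 0.020488 kg m^2; centre at d = 0.435 m, so the parallel axis theorem gives I = 0.020488 + (5.22)(0.435)² = 1.0082 kg m^2.

1.01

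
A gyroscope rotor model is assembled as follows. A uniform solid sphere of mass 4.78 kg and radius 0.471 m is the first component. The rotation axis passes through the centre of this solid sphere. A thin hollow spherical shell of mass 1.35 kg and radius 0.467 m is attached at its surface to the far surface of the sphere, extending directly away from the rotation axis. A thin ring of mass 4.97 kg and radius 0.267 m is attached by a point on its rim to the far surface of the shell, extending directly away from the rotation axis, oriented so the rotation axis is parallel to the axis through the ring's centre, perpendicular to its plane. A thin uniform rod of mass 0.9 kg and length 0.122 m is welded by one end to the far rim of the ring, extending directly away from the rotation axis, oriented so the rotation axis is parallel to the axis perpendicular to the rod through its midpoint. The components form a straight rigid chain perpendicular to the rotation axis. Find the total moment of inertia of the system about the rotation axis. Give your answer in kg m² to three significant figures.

19.7

Solid sphere: I_cm = (2/5)MR² = (2/5)(4.78)(0.471)² = 0.42416 kg m²; axis through the centre, so I = 0.42416 kg m².
Spherical shell: I_cm = (2/3)MR² = (2/3)(1.35)(0.467)² = 0.19628 kg m²; centre at d = 0.471 + 0.467 = 0.938 m, so the parallel axis theorem gives I = 0.19628 + (1.35)(0.938)² = 1.3841 kg m².
Thin ring: I_cm = MR² = (4.97)(0.267)² = 0.35431 kg m²; centre at d = 0.471 + 0.467 + 0.467 + 0.267 = 1.672 m, so the parallel axis theorem gives I = 0.35431 + (4.97)(1.672)² = 14.248 kg m².
Thin rod: I_cm = (1/12)ML² = (1/12)(0.9)(0.122)² = 0.0011163 kg m²; centre at d = 0.471 + 0.467 + 0.467 + 0.267 + 0.267 + 0.061 = 2 m, so the parallel axis theorem gives I = 0.0011163 + (0.9)(2)² = 3.6011 kg m².
Total I = 0.42416 + 1.3841 + 14.248 + 3.6011 = 19.658 kg m².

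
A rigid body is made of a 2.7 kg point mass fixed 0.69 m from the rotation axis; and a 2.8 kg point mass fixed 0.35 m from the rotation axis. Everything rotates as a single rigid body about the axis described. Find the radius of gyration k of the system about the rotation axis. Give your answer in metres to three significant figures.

Point mass: I_cm = 0; centre at d = 0.69 m, so the parallel axis theorem gives I = 0 + (2.7)(0.69)² = 1.2855 kg m^2.
Point mass: I_cm = 0; centre at d = 0.35 m, so the parallel axis theorem gives I = 0 + (2.8)(0.35)² = 0.343 kg m^2.
Total I = 1.6285 kg m^2; total mass M = 5.5 kg.
k = √(I/M) = √(1.6285/5.5) = 0.54414 m.

0.544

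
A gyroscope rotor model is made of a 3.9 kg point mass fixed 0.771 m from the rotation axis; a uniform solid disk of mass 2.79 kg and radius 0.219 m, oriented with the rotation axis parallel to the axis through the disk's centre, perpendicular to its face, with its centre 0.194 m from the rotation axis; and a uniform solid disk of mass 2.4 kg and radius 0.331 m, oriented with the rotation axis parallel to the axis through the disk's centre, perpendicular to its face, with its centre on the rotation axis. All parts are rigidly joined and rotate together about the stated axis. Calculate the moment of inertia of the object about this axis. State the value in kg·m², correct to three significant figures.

2.62

Point mass: I_cm = 0; centre at d = 0.771 m, so the parallel axis theorem gives I = 0 + (3.9)(0.771)² = 2.3183 kg·m².
Solid disk: I_cm = (1/2)MR² = (1/2)(2.79)(0.219)² = 0.066906 kg·m²; centre at d = 0.194 m, so the parallel axis theorem gives I = 0.066906 + (2.79)(0.194)² = 0.17191 kg·m².
Solid disk: I_cm = (1/2)MR² = (1/2)(2.4)(0.331)² = 0.13147 kg·m²; axis through the centre, so I = 0.13147 kg·m².
Total I = 2.3183 + 0.17191 + 0.13147 = 2.6217 kg·m².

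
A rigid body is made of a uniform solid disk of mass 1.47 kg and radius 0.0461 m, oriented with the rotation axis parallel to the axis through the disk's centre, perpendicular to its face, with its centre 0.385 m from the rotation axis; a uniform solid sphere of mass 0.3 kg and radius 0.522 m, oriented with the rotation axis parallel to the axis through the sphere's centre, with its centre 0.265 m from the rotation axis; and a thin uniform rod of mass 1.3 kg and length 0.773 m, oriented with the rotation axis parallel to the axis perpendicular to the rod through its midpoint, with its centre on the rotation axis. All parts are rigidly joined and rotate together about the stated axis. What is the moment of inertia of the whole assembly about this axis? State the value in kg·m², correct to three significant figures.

0.338

Solid disk: I_cm = (1/2)MR² = (1/2)(1.47)(0.0461)² = 0.001562 kg·m²; centre at d = 0.385 m, so the parallel axis theorem gives I = 0.001562 + (1.47)(0.385)² = 0.21945 kg·m².
Solid sphere: I_cm = (2/5)MR² = (2/5)(0.3)(0.522)² = 0.032698 kg·m²; centre at d = 0.265 m, so the parallel axis theorem gives I = 0.032698 + (0.3)(0.265)² = 0.053766 kg·m².
Thin rod: I_cm = (1/12)ML² = (1/12)(1.3)(0.773)² = 0.064732 kg·m²; axis through the centre, so I = 0.064732 kg·m².
Total I = 0.21945 + 0.053766 + 0.064732 = 0.33795 kg·m².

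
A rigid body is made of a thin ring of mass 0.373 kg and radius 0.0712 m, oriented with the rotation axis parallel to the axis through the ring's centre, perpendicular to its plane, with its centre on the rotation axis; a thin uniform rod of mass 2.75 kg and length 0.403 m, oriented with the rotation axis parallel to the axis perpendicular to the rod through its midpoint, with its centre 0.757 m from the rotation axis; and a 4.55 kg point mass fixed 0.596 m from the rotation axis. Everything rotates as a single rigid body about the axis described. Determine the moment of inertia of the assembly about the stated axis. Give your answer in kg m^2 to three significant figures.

Thin ring: I_cm = MR² = (0.373)(0.0712)² = 0.0018909 kg m^2; axis through the centre, so I = 0.0018909 kg m^2.
Thin rod: I_cm = (1/12)ML² = (1/12)(2.75)(0.403)² = 0.037219 kg m^2; centre at d = 0.757 m, so I = I_cm + Md² gives I = 0.037219 + (2.75)(0.757)² = 1.6131 kg m^2.
Point mass: I_cm = 0; centre at d = 0.596 m, so I = I_cm + Md² gives I = 0 + (4.55)(0.596)² = 1.6162 kg m^2.
Total I = 0.0018909 + 1.6131 + 1.6162 = 3.2312 kg m^2.

3.23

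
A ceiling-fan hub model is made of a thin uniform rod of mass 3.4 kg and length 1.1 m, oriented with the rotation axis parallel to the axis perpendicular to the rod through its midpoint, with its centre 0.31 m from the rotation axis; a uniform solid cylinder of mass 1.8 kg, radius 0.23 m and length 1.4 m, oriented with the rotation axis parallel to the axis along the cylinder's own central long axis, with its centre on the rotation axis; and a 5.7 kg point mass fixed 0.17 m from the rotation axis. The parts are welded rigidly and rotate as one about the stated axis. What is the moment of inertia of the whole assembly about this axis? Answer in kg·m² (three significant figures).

0.882

Thin rod: I_cm = (1/12)ML² = (1/12)(3.4)(1.1)² = 0.34283 kg·m²; centre at d = 0.31 m, so the parallel axis theorem gives I = 0.34283 + (3.4)(0.31)² = 0.66957 kg·m².
Solid cylinder: I_cm = (1/2)MR² = (1/2)(1.8)(0.23)² = 0.04761 kg·m²; axis through the centre, so I = 0.04761 kg·m².
Point mass: I_cm = 0; centre at d = 0.17 m, so the parallel axis theorem gives I = 0 + (5.7)(0.17)² = 0.16473 kg·m².
Total I = 0.66957 + 0.04761 + 0.16473 = 0.88191 kg·m².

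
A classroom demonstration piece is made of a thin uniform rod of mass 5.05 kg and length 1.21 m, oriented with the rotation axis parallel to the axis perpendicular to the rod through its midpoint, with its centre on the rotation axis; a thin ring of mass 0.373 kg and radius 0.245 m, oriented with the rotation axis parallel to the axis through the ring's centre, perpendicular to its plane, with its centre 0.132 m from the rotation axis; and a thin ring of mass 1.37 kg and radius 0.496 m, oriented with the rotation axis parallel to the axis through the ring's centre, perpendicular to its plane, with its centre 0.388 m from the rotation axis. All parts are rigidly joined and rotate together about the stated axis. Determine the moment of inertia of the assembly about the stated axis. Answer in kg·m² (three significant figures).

Thin rod: I_cm = (1/12)ML² = (1/12)(5.05)(1.21)² = 0.61614 kg·m²; axis through the centre, so I = 0.61614 kg·m².
Thin ring: I_cm = MR² = (0.373)(0.245)² = 0.022389 kg·m²; centre at d = 0.132 m, so the parallel axis theorem gives I = 0.022389 + (0.373)(0.132)² = 0.028888 kg·m².
Thin ring: I_cm = MR² = (1.37)(0.496)² = 0.33704 kg·m²; centre at d = 0.388 m, so the parallel axis theorem gives I = 0.33704 + (1.37)(0.388)² = 0.54329 kg·m².
Total I = 0.61614 + 0.028888 + 0.54329 = 1.1883 kg·m².

1.19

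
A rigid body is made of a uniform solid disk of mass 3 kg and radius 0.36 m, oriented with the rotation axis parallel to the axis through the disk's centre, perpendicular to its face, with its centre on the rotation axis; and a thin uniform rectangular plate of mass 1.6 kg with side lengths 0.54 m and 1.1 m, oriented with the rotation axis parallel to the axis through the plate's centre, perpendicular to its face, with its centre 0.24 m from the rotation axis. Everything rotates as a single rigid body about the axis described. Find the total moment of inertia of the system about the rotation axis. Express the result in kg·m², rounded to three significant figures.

0.487

Solid disk: I_cm = (1/2)MR² = (1/2)(3)(0.36)² = 0.1944 kg·m²; axis through the centre, so I = 0.1944 kg·m².
Rectangular plate: I_cm = (1/12)M(a²+b²) = (1/12)(1.6)[(0.54)² + (1.1)²] = 0.20021 kg·m²; centre at d = 0.24 m, so I = I_cm + Md² gives I = 0.20021 + (1.6)(0.24)² = 0.29237 kg·m².
Total I = 0.1944 + 0.29237 = 0.48677 kg·m².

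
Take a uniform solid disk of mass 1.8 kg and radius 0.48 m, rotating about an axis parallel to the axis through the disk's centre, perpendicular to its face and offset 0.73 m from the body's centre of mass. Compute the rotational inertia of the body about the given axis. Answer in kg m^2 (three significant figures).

1.17

I_cm = (1/2)MR² = (1/2)(1.8)(0.48)² = 0.20736 kg m^2; centre at d = 0.73 m, so the parallel axis theorem gives I = 0.20736 + (1.8)(0.73)² = 1.1666 kg m^2.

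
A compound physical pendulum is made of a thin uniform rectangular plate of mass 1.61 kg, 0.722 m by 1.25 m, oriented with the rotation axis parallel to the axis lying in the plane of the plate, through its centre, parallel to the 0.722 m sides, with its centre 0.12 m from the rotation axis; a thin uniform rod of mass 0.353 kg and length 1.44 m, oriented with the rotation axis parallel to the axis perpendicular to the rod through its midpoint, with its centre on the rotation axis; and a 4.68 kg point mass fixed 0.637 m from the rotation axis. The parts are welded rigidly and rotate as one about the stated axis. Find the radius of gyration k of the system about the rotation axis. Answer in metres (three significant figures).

Rectangular plate: I_cm = (1/12)Mb² = (1/12)(1.61)(1.25)² = 0.20964 kg m^2; centre at d = 0.12 m, so the parallel axis theorem gives I = 0.20964 + (1.61)(0.12)² = 0.23282 kg m^2.
Thin rod: I_cm = (1/12)ML² = (1/12)(0.353)(1.44)² = 0.060998 kg m^2; axis through the centre, so I = 0.060998 kg m^2.
Point mass: I_cm = 0; centre at d = 0.637 m, so the parallel axis theorem gives I = 0 + (4.68)(0.637)² = 1.899 kg m^2.
Total I = 2.1928 kg m^2; total mass M = 6.643 kg.
k = √(I/M) = √(2.1928/6.643) = 0.57454 m.

0.575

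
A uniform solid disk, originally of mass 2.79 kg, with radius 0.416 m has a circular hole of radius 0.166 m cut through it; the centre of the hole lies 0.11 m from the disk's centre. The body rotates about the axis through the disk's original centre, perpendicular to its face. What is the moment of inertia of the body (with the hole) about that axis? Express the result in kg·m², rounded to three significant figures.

Unpierced body about its centre: I₀ = (1/2)MR² = (1/2)(2.79)(0.416)² = 0.24141 kg·m².
The removed disk has mass m = M·(r/R)² = (2.79)(0.166/0.416)² = 0.44426 kg (same uniform areal density).
Its moment of inertia about the rotation axis (parallel-axis theorem): I_hole = (1/2)mr² + md² = (1/2)(0.44426)(0.166)² + (0.44426)(0.11)² = 0.011496 kg·m².
Treating the hole as negative mass, I = I₀ − I_hole = 0.24141 − 0.011496 = 0.22992 kg·m².

0.230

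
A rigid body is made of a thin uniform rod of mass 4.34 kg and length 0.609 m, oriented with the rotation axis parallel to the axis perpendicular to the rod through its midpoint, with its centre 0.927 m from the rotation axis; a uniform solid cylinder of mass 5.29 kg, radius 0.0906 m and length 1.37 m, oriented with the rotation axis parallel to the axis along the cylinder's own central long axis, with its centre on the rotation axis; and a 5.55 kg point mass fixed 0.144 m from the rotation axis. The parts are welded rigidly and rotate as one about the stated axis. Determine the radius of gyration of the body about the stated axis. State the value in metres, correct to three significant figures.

Thin rod: I_cm = (1/12)ML² = (1/12)(4.34)(0.609)² = 0.13414 kg m^2; centre at d = 0.927 m, so the parallel axis theorem gives I = 0.13414 + (4.34)(0.927)² = 3.8636 kg m^2.
Solid cylinder: I_cm = (1/2)MR² = (1/2)(5.29)(0.0906)² = 0.021711 kg m^2; axis through the centre, so I = 0.021711 kg m^2.
Point mass: I_cm = 0; centre at d = 0.144 m, so the parallel axis theorem gives I = 0 + (5.55)(0.144)² = 0.11508 kg m^2.
Total I = 4.0004 kg m^2; total mass M = 15.18 kg.
k = √(I/M) = √(4.0004/15.18) = 0.51335 m.

0.513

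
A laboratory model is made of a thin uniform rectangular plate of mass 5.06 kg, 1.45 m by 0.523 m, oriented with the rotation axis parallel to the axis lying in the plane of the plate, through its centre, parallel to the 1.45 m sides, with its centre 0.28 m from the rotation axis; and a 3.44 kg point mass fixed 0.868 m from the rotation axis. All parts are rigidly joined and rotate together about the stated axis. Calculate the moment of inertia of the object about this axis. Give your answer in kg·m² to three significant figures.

Rectangular plate: I_cm = (1/12)Mb² = (1/12)(5.06)(0.523)² = 0.11534 kg·m²; centre at d = 0.28 m, so I = I_cm + Md² gives I = 0.11534 + (5.06)(0.28)² = 0.51204 kg·m².
Point mass: I_cm = 0; centre at d = 0.868 m, so I = I_cm + Md² gives I = 0 + (3.44)(0.868)² = 2.5918 kg·m².
Total I = 0.51204 + 2.5918 = 3.1038 kg·m².

3.10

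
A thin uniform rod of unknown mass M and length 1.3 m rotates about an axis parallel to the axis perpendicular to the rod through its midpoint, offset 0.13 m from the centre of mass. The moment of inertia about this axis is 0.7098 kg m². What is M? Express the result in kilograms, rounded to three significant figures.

4.50

I = I_cm + Md² = (1/12)ML² + Md² = M·[0.0833333·(1.3)² + (0.13)²] = M·0.15773.
So M = 0.7098 / 0.15773 = 4.5 kg.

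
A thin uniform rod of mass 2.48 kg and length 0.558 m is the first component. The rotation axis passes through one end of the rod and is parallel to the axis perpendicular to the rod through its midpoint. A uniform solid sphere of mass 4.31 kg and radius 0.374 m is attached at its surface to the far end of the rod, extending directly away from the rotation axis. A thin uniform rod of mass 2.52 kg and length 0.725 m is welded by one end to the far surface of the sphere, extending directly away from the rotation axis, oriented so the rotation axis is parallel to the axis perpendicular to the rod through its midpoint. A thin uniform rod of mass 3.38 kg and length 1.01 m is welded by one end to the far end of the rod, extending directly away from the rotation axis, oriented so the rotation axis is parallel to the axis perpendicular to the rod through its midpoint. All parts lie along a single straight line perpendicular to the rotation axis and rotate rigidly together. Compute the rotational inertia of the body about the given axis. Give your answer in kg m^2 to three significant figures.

33.4

Thin rod: I_cm = (1/12)ML² = (1/12)(2.48)(0.558)² = 0.064349 kg m^2; centre at d = 0.279 m, so the parallel axis theorem gives I = 0.064349 + (2.48)(0.279)² = 0.25739 kg m^2.
Solid sphere: I_cm = (2/5)MR² = (2/5)(4.31)(0.374)² = 0.24115 kg m^2; centre at d = 0.279 + 0.279 + 0.374 = 0.932 m, so the parallel axis theorem gives I = 0.24115 + (4.31)(0.932)² = 3.9849 kg m^2.
Thin rod: I_cm = (1/12)ML² = (1/12)(2.52)(0.725)² = 0.11038 kg m^2; centre at d = 0.279 + 0.279 + 0.374 + 0.374 + 0.3625 = 1.6685 m, so the parallel axis theorem gives I = 0.11038 + (2.52)(1.6685)² = 7.1258 kg m^2.
Thin rod: I_cm = (1/12)ML² = (1/12)(3.38)(1.01)² = 0.28733 kg m^2; centre at d = 0.279 + 0.279 + 0.374 + 0.374 + 0.3625 + 0.3625 + 0.505 = 2.536 m, so the parallel axis theorem gives I = 0.28733 + (3.38)(2.536)² = 22.025 kg m^2.
Total I = 0.25739 + 3.9849 + 7.1258 + 22.025 = 33.393 kg m^2.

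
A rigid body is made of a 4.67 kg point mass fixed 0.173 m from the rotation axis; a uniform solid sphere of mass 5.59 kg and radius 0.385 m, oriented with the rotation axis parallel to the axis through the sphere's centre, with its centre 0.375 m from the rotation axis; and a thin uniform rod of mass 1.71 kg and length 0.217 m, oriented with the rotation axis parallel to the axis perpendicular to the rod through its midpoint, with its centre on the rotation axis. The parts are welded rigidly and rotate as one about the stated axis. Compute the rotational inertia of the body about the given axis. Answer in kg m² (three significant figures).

Point mass: I_cm = 0; centre at d = 0.173 m, so the parallel axis theorem gives I = 0 + (4.67)(0.173)² = 0.13977 kg m².
Solid sphere: I_cm = (2/5)MR² = (2/5)(5.59)(0.385)² = 0.33143 kg m²; centre at d = 0.375 m, so the parallel axis theorem gives I = 0.33143 + (5.59)(0.375)² = 1.1175 kg m².
Thin rod: I_cm = (1/12)ML² = (1/12)(1.71)(0.217)² = 0.0067102 kg m²; axis through the centre, so I = 0.0067102 kg m².
Total I = 0.13977 + 1.1175 + 0.0067102 = 1.264 kg m².

1.26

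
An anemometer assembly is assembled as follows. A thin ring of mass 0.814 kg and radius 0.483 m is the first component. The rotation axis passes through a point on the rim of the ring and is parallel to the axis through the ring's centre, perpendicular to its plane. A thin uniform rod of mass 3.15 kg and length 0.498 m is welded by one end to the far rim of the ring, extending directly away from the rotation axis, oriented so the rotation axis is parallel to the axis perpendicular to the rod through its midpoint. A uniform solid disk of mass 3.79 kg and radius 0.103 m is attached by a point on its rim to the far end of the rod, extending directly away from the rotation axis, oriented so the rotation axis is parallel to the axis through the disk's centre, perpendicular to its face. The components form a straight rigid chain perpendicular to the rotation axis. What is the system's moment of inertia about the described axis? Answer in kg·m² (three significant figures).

14.4

Thin ring: I_cm = MR² = (0.814)(0.483)² = 0.1899 kg·m²; centre at d = 0.483 m, so I = I_cm + Md² gives I = 0.1899 + (0.814)(0.483)² = 0.37979 kg·m².
Thin rod: I_cm = (1/12)ML² = (1/12)(3.15)(0.498)² = 0.065101 kg·m²; centre at d = 0.483 + 0.483 + 0.249 = 1.215 m, so I = I_cm + Md² gives I = 0.065101 + (3.15)(1.215)² = 4.7152 kg·m².
Solid disk: I_cm = (1/2)MR² = (1/2)(3.79)(0.103)² = 0.020104 kg·m²; centre at d = 0.483 + 0.483 + 0.249 + 0.249 + 0.103 = 1.567 m, so I = I_cm + Md² gives I = 0.020104 + (3.79)(1.567)² = 9.3264 kg·m².
Total I = 0.37979 + 4.7152 + 9.3264 = 14.421 kg·m².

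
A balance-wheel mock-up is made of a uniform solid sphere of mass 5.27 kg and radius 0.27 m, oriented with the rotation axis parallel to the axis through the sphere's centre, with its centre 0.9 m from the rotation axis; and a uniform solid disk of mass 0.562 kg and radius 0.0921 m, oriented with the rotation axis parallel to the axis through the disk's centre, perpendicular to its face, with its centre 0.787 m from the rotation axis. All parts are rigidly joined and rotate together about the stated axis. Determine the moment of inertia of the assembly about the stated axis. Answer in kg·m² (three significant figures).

4.77

Solid sphere: I_cm = (2/5)MR² = (2/5)(5.27)(0.27)² = 0.15367 kg·m²; centre at d = 0.9 m, so I = I_cm + Md² gives I = 0.15367 + (5.27)(0.9)² = 4.4224 kg·m².
Solid disk: I_cm = (1/2)MR² = (1/2)(0.562)(0.0921)² = 0.0023836 kg·m²; centre at d = 0.787 m, so I = I_cm + Md² gives I = 0.0023836 + (0.562)(0.787)² = 0.35047 kg·m².
Total I = 4.4224 + 0.35047 = 4.7728 kg·m².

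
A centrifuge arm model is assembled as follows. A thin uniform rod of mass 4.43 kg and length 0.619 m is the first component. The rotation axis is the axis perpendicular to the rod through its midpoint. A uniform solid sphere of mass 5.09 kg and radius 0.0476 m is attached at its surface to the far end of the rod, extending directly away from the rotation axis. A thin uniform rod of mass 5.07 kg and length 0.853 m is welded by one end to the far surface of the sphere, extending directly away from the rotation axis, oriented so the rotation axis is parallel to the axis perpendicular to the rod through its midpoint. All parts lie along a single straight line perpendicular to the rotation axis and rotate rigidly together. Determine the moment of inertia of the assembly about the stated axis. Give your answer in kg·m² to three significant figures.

4.61

Thin rod: I_cm = (1/12)ML² = (1/12)(4.43)(0.619)² = 0.14145 kg·m²; axis through the centre, so I = 0.14145 kg·m².
Solid sphere: I_cm = (2/5)MR² = (2/5)(5.09)(0.0476)² = 0.0046131 kg·m²; centre at d = 0.3095 + 0.0476 = 0.3571 m, so I = I_cm + Md² gives I = 0.0046131 + (5.09)(0.3571)² = 0.65369 kg·m².
Thin rod: I_cm = (1/12)ML² = (1/12)(5.07)(0.853)² = 0.30741 kg·m²; centre at d = 0.3095 + 0.0476 + 0.0476 + 0.4265 = 0.8312 m, so I = I_cm + Md² gives I = 0.30741 + (5.07)(0.8312)² = 3.8102 kg·m².
Total I = 0.14145 + 0.65369 + 3.8102 = 4.6054 kg·m².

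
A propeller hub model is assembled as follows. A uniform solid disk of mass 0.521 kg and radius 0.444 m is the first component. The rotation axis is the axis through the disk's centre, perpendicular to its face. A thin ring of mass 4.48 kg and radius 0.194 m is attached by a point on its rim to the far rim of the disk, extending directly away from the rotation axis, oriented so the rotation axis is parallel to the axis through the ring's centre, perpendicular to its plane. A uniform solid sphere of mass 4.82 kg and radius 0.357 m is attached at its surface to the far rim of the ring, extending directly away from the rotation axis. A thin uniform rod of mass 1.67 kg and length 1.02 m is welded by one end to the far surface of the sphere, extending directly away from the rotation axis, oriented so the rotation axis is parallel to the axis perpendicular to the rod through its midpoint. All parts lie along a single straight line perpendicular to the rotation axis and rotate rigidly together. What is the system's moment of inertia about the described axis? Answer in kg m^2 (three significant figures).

16.3

Solid disk: I_cm = (1/2)MR² = (1/2)(0.521)(0.444)² = 0.051354 kg m^2; axis through the centre, so I = 0.051354 kg m^2.
Thin ring: I_cm = MR² = (4.48)(0.194)² = 0.16861 kg m^2; centre at d = 0.444 + 0.194 = 0.638 m, so I = I_cm + Md² gives I = 0.16861 + (4.48)(0.638)² = 1.9922 kg m^2.
Solid sphere: I_cm = (2/5)MR² = (2/5)(4.82)(0.357)² = 0.24572 kg m^2; centre at d = 0.444 + 0.194 + 0.194 + 0.357 = 1.189 m, so I = I_cm + Md² gives I = 0.24572 + (4.82)(1.189)² = 7.0599 kg m^2.
Thin rod: I_cm = (1/12)ML² = (1/12)(1.67)(1.02)² = 0.14479 kg m^2; centre at d = 0.444 + 0.194 + 0.194 + 0.357 + 0.357 + 0.51 = 2.056 m, so I = I_cm + Md² gives I = 0.14479 + (1.67)(2.056)² = 7.2041 kg m^2.
Total I = 0.051354 + 1.9922 + 7.0599 + 7.2041 = 16.307 kg m^2.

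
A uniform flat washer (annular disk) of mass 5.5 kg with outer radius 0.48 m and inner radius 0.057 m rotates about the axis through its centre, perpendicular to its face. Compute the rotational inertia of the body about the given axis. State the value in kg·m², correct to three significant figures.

0.643

I_cm = (1/2)M(R²+r²) = (1/2)(5.5)[(0.48)² + (0.057)²] = 0.64253 kg·m²; axis through the centre, so I = 0.64253 kg·m².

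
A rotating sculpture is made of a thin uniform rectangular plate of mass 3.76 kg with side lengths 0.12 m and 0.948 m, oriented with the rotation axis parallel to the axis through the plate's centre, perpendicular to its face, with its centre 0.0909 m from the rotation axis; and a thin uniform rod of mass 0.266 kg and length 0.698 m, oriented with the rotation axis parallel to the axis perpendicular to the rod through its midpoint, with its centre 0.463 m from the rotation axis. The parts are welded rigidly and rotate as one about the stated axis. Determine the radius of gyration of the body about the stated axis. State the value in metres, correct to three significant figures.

Rectangular plate: I_cm = (1/12)M(a²+b²) = (1/12)(3.76)[(0.12)² + (0.948)²] = 0.28611 kg m^2; centre at d = 0.0909 m, so the parallel axis theorem gives I = 0.28611 + (3.76)(0.0909)² = 0.31717 kg m^2.
Thin rod: I_cm = (1/12)ML² = (1/12)(0.266)(0.698)² = 0.0108 kg m^2; centre at d = 0.463 m, so the parallel axis theorem gives I = 0.0108 + (0.266)(0.463)² = 0.067822 kg m^2.
Total I = 0.385 kg m^2; total mass M = 4.026 kg.
k = √(I/M) = √(0.385/4.026) = 0.30924 m.

0.309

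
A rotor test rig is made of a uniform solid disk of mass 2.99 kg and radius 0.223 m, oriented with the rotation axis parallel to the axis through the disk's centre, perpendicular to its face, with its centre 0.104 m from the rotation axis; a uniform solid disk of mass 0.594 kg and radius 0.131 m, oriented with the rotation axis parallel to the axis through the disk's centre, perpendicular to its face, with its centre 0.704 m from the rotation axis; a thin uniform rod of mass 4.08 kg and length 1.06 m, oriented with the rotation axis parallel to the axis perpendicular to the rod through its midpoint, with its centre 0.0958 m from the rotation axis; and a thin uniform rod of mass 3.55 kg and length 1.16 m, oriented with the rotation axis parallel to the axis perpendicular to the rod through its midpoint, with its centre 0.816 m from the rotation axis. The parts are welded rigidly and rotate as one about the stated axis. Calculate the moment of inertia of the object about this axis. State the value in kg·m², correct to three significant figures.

Solid disk: I_cm = (1/2)MR² = (1/2)(2.99)(0.223)² = 0.074345 kg·m²; centre at d = 0.104 m, so I = I_cm + Md² gives I = 0.074345 + (2.99)(0.104)² = 0.10668 kg·m².
Solid disk: I_cm = (1/2)MR² = (1/2)(0.594)(0.131)² = 0.0050968 kg·m²; centre at d = 0.704 m, so I = I_cm + Md² gives I = 0.0050968 + (0.594)(0.704)² = 0.29949 kg·m².
Thin rod: I_cm = (1/12)ML² = (1/12)(4.08)(1.06)² = 0.38202 kg·m²; centre at d = 0.0958 m, so I = I_cm + Md² gives I = 0.38202 + (4.08)(0.0958)² = 0.41947 kg·m².
Thin rod: I_cm = (1/12)ML² = (1/12)(3.55)(1.16)² = 0.39807 kg·m²; centre at d = 0.816 m, so I = I_cm + Md² gives I = 0.39807 + (3.55)(0.816)² = 2.7619 kg·m².
Total I = 0.10668 + 0.29949 + 0.41947 + 2.7619 = 3.5875 kg·m².

3.59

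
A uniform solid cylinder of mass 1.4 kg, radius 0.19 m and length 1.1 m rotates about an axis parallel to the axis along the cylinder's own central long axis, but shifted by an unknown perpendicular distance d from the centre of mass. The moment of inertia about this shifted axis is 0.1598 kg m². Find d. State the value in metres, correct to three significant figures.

About the centre-of-mass axis, I_cm = (1/2)MR² = (1/2)(1.4)(0.19)² = 0.02527 kg m².
Parallel axis theorem: I = I_cm + Md², so Md² = 0.1598 − 0.02527 = 0.13453 kg m².
d = √(0.13453 / 1.4) = 0.30999 m.

0.310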